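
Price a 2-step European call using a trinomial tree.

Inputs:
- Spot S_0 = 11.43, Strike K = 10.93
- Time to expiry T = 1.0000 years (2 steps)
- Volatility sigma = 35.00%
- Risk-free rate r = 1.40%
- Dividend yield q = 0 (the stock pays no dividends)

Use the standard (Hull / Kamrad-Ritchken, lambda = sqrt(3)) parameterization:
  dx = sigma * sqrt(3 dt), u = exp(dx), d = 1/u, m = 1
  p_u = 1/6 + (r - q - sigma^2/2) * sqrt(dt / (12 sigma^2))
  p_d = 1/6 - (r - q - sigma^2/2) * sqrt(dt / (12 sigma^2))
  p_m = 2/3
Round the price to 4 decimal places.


Answer: Price = V(0,0) = 1.7616

Derivation:
dt = T/N = 0.500000; dx = sigma*sqrt(3*dt) = 0.428661
u = exp(dx) = 1.535200; d = 1/u = 0.651381
p_u = 0.139110, p_m = 0.666667, p_d = 0.194223
Discount per step: exp(-r*dt) = 0.993024
Stock lattice S(k, j) with j the centered position index:
  k=0: S(0,+0) = 11.4300
  k=1: S(1,-1) = 7.4453; S(1,+0) = 11.4300; S(1,+1) = 17.5473
  k=2: S(2,-2) = 4.8497; S(2,-1) = 7.4453; S(2,+0) = 11.4300; S(2,+1) = 17.5473; S(2,+2) = 26.9387
Terminal payoffs V(N, j) = max(S_T - K, 0):
  V(2,-2) = 0.000000; V(2,-1) = 0.000000; V(2,+0) = 0.500000; V(2,+1) = 6.617337; V(2,+2) = 16.008672
Backward induction: V(k, j) = exp(-r*dt) * [p_u * V(k+1, j+1) + p_m * V(k+1, j) + p_d * V(k+1, j-1)]
  V(1,-1) = exp(-r*dt) * [p_u*0.500000 + p_m*0.000000 + p_d*0.000000] = 0.069070
  V(1,+0) = exp(-r*dt) * [p_u*6.617337 + p_m*0.500000 + p_d*0.000000] = 1.245124
  V(1,+1) = exp(-r*dt) * [p_u*16.008672 + p_m*6.617337 + p_d*0.500000] = 6.688650
  V(0,+0) = exp(-r*dt) * [p_u*6.688650 + p_m*1.245124 + p_d*0.069070] = 1.761581


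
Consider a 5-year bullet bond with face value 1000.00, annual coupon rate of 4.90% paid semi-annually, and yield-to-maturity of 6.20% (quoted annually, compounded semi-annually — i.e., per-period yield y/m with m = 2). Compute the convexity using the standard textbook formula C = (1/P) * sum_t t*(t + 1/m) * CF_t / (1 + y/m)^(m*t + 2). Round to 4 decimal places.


Coupon per period c = face * coupon_rate / m = 24.500000
Periods per year m = 2; per-period yield y/m = 0.031000
Number of cashflows N = 10
Cashflows (t years, CF_t, discount factor 1/(1+y/m)^(m*t), PV):
  t = 0.5000: CF_t = 24.500000, DF = 0.969932, PV = 23.763337
  t = 1.0000: CF_t = 24.500000, DF = 0.940768, PV = 23.048823
  t = 1.5000: CF_t = 24.500000, DF = 0.912481, PV = 22.355793
  t = 2.0000: CF_t = 24.500000, DF = 0.885045, PV = 21.683602
  t = 2.5000: CF_t = 24.500000, DF = 0.858434, PV = 21.031622
  t = 3.0000: CF_t = 24.500000, DF = 0.832622, PV = 20.399245
  t = 3.5000: CF_t = 24.500000, DF = 0.807587, PV = 19.785883
  t = 4.0000: CF_t = 24.500000, DF = 0.783305, PV = 19.190963
  t = 4.5000: CF_t = 24.500000, DF = 0.759752, PV = 18.613931
  t = 5.0000: CF_t = 1024.500000, DF = 0.736908, PV = 754.962378
Price P = sum_t PV_t = 944.835575
Convexity numerator sum_t t*(t + 1/m) * CF_t / (1+y/m)^(m*t + 2):
  t = 0.5000: term = 11.177897
  t = 1.0000: term = 32.525403
  t = 1.5000: term = 63.094865
  t = 2.0000: term = 101.996225
  t = 2.5000: term = 148.394119
  t = 3.0000: term = 201.505109
  t = 3.5000: term = 260.595032
  t = 4.0000: term = 324.976485
  t = 4.5000: term = 394.006407
  t = 5.0000: term = 19531.728248
Convexity = (1/P) * sum = 21069.999789 / 944.835575 = 22.300176

Answer: Convexity = 22.3002


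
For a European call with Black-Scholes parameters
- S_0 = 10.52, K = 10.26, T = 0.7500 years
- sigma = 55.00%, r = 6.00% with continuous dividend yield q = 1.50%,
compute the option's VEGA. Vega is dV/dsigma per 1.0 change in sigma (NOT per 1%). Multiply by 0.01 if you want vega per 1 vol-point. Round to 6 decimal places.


Answer: Vega = 3.366549

Derivation:
d1 = 0.3615532562; d2 = -0.1147607159
phi(d1) = 0.3737011326; exp(-qT) = 0.9888130446; exp(-rT) = 0.9559974818
Vega = S * exp(-qT) * phi(d1) * sqrt(T) = 10.5200 * 0.9888130446 * 0.3737011326 * 0.8660254038 = 3.366549


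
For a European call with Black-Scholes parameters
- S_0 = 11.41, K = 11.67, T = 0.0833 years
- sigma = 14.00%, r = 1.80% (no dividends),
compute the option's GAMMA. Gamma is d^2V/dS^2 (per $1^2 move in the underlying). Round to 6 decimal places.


Answer: Gamma = 0.763521

Derivation:
d1 = -0.5003050222; d2 = -0.5407114573
phi(d1) = 0.3520116206; exp(-qT) = 1.0000000000; exp(-rT) = 0.9985017235
Gamma = exp(-qT) * phi(d1) / (S * sigma * sqrt(T)) = 1.0000000000 * 0.3520116206 / (11.4100 * 0.1400 * 0.2886173938) = 0.763521


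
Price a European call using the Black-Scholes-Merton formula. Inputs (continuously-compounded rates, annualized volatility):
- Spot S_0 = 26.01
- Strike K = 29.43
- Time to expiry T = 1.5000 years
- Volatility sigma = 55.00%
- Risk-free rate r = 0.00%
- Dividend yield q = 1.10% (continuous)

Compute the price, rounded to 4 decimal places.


d1 = (ln(S/K) + (r - q + 0.5*sigma^2) * T) / (sigma * sqrt(T)) = 0.12891964
d2 = d1 - sigma * sqrt(T) = -0.54469004
exp(-rT) = 1.00000000; exp(-qT) = 0.98363538
C = S_0 * exp(-qT) * N(d1) - K * exp(-rT) * N(d2)
N(d1) = 0.55128938; N(d2) = 0.29298336
C = 26.0100 * 0.98363538 * 0.55128938 - 29.4300 * 1.00000000 * 0.29298336 = 5.4819

Answer: Price = 5.4819


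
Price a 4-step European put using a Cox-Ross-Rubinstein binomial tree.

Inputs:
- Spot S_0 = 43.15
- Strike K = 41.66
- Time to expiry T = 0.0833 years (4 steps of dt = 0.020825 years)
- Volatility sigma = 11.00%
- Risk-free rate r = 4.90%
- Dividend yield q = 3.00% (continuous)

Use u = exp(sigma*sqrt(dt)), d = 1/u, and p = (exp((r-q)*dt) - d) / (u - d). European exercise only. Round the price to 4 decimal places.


dt = T/N = 0.020825
u = exp(sigma*sqrt(dt)) = 1.016001; d = 1/u = 0.984251
p = (exp((r-q)*dt) - d) / (u - d) = 0.508497
Discount per step: exp(-r*dt) = 0.998980
Stock lattice S(k, i) with i counting down-moves:
  k=0: S(0,0) = 43.1500
  k=1: S(1,0) = 43.8404; S(1,1) = 42.4704
  k=2: S(2,0) = 44.5419; S(2,1) = 43.1500; S(2,2) = 41.8016
  k=3: S(3,0) = 45.2546; S(3,1) = 43.8404; S(3,2) = 42.4704; S(3,3) = 41.1433
  k=4: S(4,0) = 45.9787; S(4,1) = 44.5419; S(4,2) = 43.1500; S(4,3) = 41.8016; S(4,4) = 40.4953
Terminal payoffs V(N, i) = max(K - S_T, 0):
  V(4,0) = 0.000000; V(4,1) = 0.000000; V(4,2) = 0.000000; V(4,3) = 0.000000; V(4,4) = 1.164673
Backward induction: V(k, i) = exp(-r*dt) * [p * V(k+1, i) + (1-p) * V(k+1, i+1)].
  V(3,0) = exp(-r*dt) * [p*0.000000 + (1-p)*0.000000] = 0.000000
  V(3,1) = exp(-r*dt) * [p*0.000000 + (1-p)*0.000000] = 0.000000
  V(3,2) = exp(-r*dt) * [p*0.000000 + (1-p)*0.000000] = 0.000000
  V(3,3) = exp(-r*dt) * [p*0.000000 + (1-p)*1.164673] = 0.571857
  V(2,0) = exp(-r*dt) * [p*0.000000 + (1-p)*0.000000] = 0.000000
  V(2,1) = exp(-r*dt) * [p*0.000000 + (1-p)*0.000000] = 0.000000
  V(2,2) = exp(-r*dt) * [p*0.000000 + (1-p)*0.571857] = 0.280783
  V(1,0) = exp(-r*dt) * [p*0.000000 + (1-p)*0.000000] = 0.000000
  V(1,1) = exp(-r*dt) * [p*0.000000 + (1-p)*0.280783] = 0.137865
  V(0,0) = exp(-r*dt) * [p*0.000000 + (1-p)*0.137865] = 0.067692

Answer: Price = V(0,0) = 0.0677


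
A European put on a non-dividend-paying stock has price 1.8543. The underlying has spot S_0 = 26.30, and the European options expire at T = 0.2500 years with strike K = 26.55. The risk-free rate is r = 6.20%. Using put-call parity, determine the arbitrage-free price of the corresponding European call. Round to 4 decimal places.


Put-call parity: C - P = S_0 * exp(-qT) - K * exp(-rT).
S_0 * exp(-qT) = 26.3000 * 1.00000000 = 26.30000000
K * exp(-rT) = 26.5500 * 0.98461951 = 26.14164790
C = P + S*exp(-qT) - K*exp(-rT)
C = 1.8543 + 26.30000000 - 26.14164790 = 2.0127

Answer: Call price = 2.0127


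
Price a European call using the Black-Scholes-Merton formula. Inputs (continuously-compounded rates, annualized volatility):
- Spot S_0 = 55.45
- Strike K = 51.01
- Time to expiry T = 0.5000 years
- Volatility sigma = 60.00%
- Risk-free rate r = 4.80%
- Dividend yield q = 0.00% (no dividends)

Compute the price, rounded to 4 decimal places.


d1 = (ln(S/K) + (r - q + 0.5*sigma^2) * T) / (sigma * sqrt(T)) = 0.46541773
d2 = d1 - sigma * sqrt(T) = 0.04115367
exp(-rT) = 0.97628571; exp(-qT) = 1.00000000
C = S_0 * exp(-qT) * N(d1) - K * exp(-rT) * N(d2)
N(d1) = 0.67918383; N(d2) = 0.51641330
C = 55.4500 * 1.00000000 * 0.67918383 - 51.0100 * 0.97628571 * 0.51641330 = 11.9432

Answer: Price = 11.9432


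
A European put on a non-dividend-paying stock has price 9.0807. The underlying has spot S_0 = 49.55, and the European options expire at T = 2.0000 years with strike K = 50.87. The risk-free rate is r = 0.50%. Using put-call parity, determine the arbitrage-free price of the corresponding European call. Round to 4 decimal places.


Put-call parity: C - P = S_0 * exp(-qT) - K * exp(-rT).
S_0 * exp(-qT) = 49.5500 * 1.00000000 = 49.55000000
K * exp(-rT) = 50.8700 * 0.99004983 = 50.36383504
C = P + S*exp(-qT) - K*exp(-rT)
C = 9.0807 + 49.55000000 - 50.36383504 = 8.2669

Answer: Call price = 8.2669


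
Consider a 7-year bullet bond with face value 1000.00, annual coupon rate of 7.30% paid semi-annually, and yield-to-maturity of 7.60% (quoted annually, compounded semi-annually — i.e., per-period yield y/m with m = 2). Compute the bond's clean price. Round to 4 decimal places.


Coupon per period c = face * coupon_rate / m = 36.500000
Periods per year m = 2; per-period yield y/m = 0.038000
Number of cashflows N = 14
Cashflows (t years, CF_t, discount factor 1/(1+y/m)^(m*t), PV):
  t = 0.5000: CF_t = 36.500000, DF = 0.963391, PV = 35.163776
  t = 1.0000: CF_t = 36.500000, DF = 0.928122, PV = 33.876471
  t = 1.5000: CF_t = 36.500000, DF = 0.894145, PV = 32.636292
  t = 2.0000: CF_t = 36.500000, DF = 0.861411, PV = 31.441514
  t = 2.5000: CF_t = 36.500000, DF = 0.829876, PV = 30.290476
  t = 3.0000: CF_t = 36.500000, DF = 0.799495, PV = 29.181576
  t = 3.5000: CF_t = 36.500000, DF = 0.770227, PV = 28.113272
  t = 4.0000: CF_t = 36.500000, DF = 0.742030, PV = 27.084077
  t = 4.5000: CF_t = 36.500000, DF = 0.714865, PV = 26.092560
  t = 5.0000: CF_t = 36.500000, DF = 0.688694, PV = 25.137341
  t = 5.5000: CF_t = 36.500000, DF = 0.663482, PV = 24.217091
  t = 6.0000: CF_t = 36.500000, DF = 0.639193, PV = 23.330531
  t = 6.5000: CF_t = 36.500000, DF = 0.615793, PV = 22.476427
  t = 7.0000: CF_t = 1036.500000, DF = 0.593249, PV = 614.902639
Price P = sum_t PV_t = 983.944041

Answer: Price = 983.9440


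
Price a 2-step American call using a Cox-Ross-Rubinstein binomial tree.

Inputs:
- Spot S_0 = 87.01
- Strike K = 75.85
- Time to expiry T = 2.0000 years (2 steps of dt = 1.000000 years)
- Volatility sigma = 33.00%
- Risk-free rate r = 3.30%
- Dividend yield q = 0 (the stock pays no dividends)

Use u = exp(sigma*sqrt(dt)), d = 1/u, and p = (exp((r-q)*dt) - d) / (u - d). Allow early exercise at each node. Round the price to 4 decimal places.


Answer: Price = V(0,0) = 24.1807

Derivation:
dt = T/N = 1.000000
u = exp(sigma*sqrt(dt)) = 1.390968; d = 1/u = 0.718924
p = (exp((r-q)*dt) - d) / (u - d) = 0.468164
Discount per step: exp(-r*dt) = 0.967539
Stock lattice S(k, i) with i counting down-moves:
  k=0: S(0,0) = 87.0100
  k=1: S(1,0) = 121.0281; S(1,1) = 62.5536
  k=2: S(2,0) = 168.3463; S(2,1) = 87.0100; S(2,2) = 44.9712
Terminal payoffs V(N, i) = max(S_T - K, 0):
  V(2,0) = 92.496281; V(2,1) = 11.160000; V(2,2) = 0.000000
Backward induction: V(k, i) = exp(-r*dt) * [p * V(k+1, i) + (1-p) * V(k+1, i+1)]; then take max(V_cont, immediate exercise) for American.
  V(1,0) = exp(-r*dt) * [p*92.496281 + (1-p)*11.160000] = 47.640337; exercise = 45.178137; V(1,0) = max -> 47.640337
  V(1,1) = exp(-r*dt) * [p*11.160000 + (1-p)*0.000000] = 5.055106; exercise = 0.000000; V(1,1) = max -> 5.055106
  V(0,0) = exp(-r*dt) * [p*47.640337 + (1-p)*5.055106] = 24.180691; exercise = 11.160000; V(0,0) = max -> 24.180691


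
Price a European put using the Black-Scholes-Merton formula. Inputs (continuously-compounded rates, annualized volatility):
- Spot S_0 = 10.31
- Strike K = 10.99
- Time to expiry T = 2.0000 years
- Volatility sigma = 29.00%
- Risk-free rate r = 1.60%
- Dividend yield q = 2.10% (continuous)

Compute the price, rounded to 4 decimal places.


d1 = (ln(S/K) + (r - q + 0.5*sigma^2) * T) / (sigma * sqrt(T)) = 0.02494022
d2 = d1 - sigma * sqrt(T) = -0.38518172
exp(-rT) = 0.96850658; exp(-qT) = 0.95886978
P = K * exp(-rT) * N(-d2) - S_0 * exp(-qT) * N(-d1)
N(-d1) = 0.49005132; N(-d2) = 0.64994861
P = 10.9900 * 0.96850658 * 0.64994861 - 10.3100 * 0.95886978 * 0.49005132 = 2.0734

Answer: Price = 2.0734


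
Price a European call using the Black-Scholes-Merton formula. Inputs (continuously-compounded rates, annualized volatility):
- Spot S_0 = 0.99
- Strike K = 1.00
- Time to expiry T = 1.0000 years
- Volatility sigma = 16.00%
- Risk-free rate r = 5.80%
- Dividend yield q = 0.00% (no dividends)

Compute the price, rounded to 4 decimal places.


Answer: Price = 0.0876

Derivation:
d1 = (ln(S/K) + (r - q + 0.5*sigma^2) * T) / (sigma * sqrt(T)) = 0.37968540
d2 = d1 - sigma * sqrt(T) = 0.21968540
exp(-rT) = 0.94364995; exp(-qT) = 1.00000000
C = S_0 * exp(-qT) * N(d1) - K * exp(-rT) * N(d2)
N(d1) = 0.64791052; N(d2) = 0.58694191
C = 0.9900 * 1.00000000 * 0.64791052 - 1.0000 * 0.94364995 * 0.58694191 = 0.0876


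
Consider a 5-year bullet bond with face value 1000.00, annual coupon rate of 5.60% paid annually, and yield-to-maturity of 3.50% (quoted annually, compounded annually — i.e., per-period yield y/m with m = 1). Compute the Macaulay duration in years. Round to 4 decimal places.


Coupon per period c = face * coupon_rate / m = 56.000000
Periods per year m = 1; per-period yield y/m = 0.035000
Number of cashflows N = 5
Cashflows (t years, CF_t, discount factor 1/(1+y/m)^(m*t), PV):
  t = 1.0000: CF_t = 56.000000, DF = 0.966184, PV = 54.106280
  t = 2.0000: CF_t = 56.000000, DF = 0.933511, PV = 52.276599
  t = 3.0000: CF_t = 56.000000, DF = 0.901943, PV = 50.508792
  t = 4.0000: CF_t = 56.000000, DF = 0.871442, PV = 48.800765
  t = 5.0000: CF_t = 1056.000000, DF = 0.841973, PV = 889.123664
Price P = sum_t PV_t = 1094.816100
Macaulay numerator sum_t t * PV_t:
  t * PV_t at t = 1.0000: 54.106280
  t * PV_t at t = 2.0000: 104.553198
  t * PV_t at t = 3.0000: 151.526375
  t * PV_t at t = 4.0000: 195.203059
  t * PV_t at t = 5.0000: 4445.618321
Macaulay duration D = (sum_t t * PV_t) / P = 4951.007233 / 1094.816100 = 4.522227

Answer: Macaulay duration = 4.5222 years


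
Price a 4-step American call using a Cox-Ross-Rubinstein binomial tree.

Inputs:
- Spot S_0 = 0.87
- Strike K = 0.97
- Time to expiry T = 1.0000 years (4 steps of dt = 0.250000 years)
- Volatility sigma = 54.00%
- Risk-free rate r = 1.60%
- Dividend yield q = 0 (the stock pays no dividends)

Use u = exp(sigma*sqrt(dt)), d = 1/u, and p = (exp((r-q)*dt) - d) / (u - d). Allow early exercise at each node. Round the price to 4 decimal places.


dt = T/N = 0.250000
u = exp(sigma*sqrt(dt)) = 1.309964; d = 1/u = 0.763379
p = (exp((r-q)*dt) - d) / (u - d) = 0.440240
Discount per step: exp(-r*dt) = 0.996008
Stock lattice S(k, i) with i counting down-moves:
  k=0: S(0,0) = 0.8700
  k=1: S(1,0) = 1.1397; S(1,1) = 0.6641
  k=2: S(2,0) = 1.4929; S(2,1) = 0.8700; S(2,2) = 0.5070
  k=3: S(3,0) = 1.9557; S(3,1) = 1.1397; S(3,2) = 0.6641; S(3,3) = 0.3870
  k=4: S(4,0) = 2.5619; S(4,1) = 1.4929; S(4,2) = 0.8700; S(4,3) = 0.5070; S(4,4) = 0.2954
Terminal payoffs V(N, i) = max(S_T - K, 0):
  V(4,0) = 1.591871; V(4,1) = 0.522926; V(4,2) = 0.000000; V(4,3) = 0.000000; V(4,4) = 0.000000
Backward induction: V(k, i) = exp(-r*dt) * [p * V(k+1, i) + (1-p) * V(k+1, i+1)]; then take max(V_cont, immediate exercise) for American.
  V(3,0) = exp(-r*dt) * [p*1.591871 + (1-p)*0.522926] = 0.989552; exercise = 0.985680; V(3,0) = max -> 0.989552
  V(3,1) = exp(-r*dt) * [p*0.522926 + (1-p)*0.000000] = 0.229294; exercise = 0.169669; V(3,1) = max -> 0.229294
  V(3,2) = exp(-r*dt) * [p*0.000000 + (1-p)*0.000000] = 0.000000; exercise = 0.000000; V(3,2) = max -> 0.000000
  V(3,3) = exp(-r*dt) * [p*0.000000 + (1-p)*0.000000] = 0.000000; exercise = 0.000000; V(3,3) = max -> 0.000000
  V(2,0) = exp(-r*dt) * [p*0.989552 + (1-p)*0.229294] = 0.561738; exercise = 0.522926; V(2,0) = max -> 0.561738
  V(2,1) = exp(-r*dt) * [p*0.229294 + (1-p)*0.000000] = 0.100541; exercise = 0.000000; V(2,1) = max -> 0.100541
  V(2,2) = exp(-r*dt) * [p*0.000000 + (1-p)*0.000000] = 0.000000; exercise = 0.000000; V(2,2) = max -> 0.000000
  V(1,0) = exp(-r*dt) * [p*0.561738 + (1-p)*0.100541] = 0.302367; exercise = 0.169669; V(1,0) = max -> 0.302367
  V(1,1) = exp(-r*dt) * [p*0.100541 + (1-p)*0.000000] = 0.044086; exercise = 0.000000; V(1,1) = max -> 0.044086
  V(0,0) = exp(-r*dt) * [p*0.302367 + (1-p)*0.044086] = 0.157161; exercise = 0.000000; V(0,0) = max -> 0.157161

Answer: Price = V(0,0) = 0.1572


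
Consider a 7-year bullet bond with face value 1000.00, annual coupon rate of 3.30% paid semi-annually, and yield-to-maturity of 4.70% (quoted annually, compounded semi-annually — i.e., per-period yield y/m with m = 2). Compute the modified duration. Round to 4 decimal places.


Coupon per period c = face * coupon_rate / m = 16.500000
Periods per year m = 2; per-period yield y/m = 0.023500
Number of cashflows N = 14
Cashflows (t years, CF_t, discount factor 1/(1+y/m)^(m*t), PV):
  t = 0.5000: CF_t = 16.500000, DF = 0.977040, PV = 16.121153
  t = 1.0000: CF_t = 16.500000, DF = 0.954606, PV = 15.751004
  t = 1.5000: CF_t = 16.500000, DF = 0.932688, PV = 15.389354
  t = 2.0000: CF_t = 16.500000, DF = 0.911273, PV = 15.036008
  t = 2.5000: CF_t = 16.500000, DF = 0.890350, PV = 14.690775
  t = 3.0000: CF_t = 16.500000, DF = 0.869907, PV = 14.353469
  t = 3.5000: CF_t = 16.500000, DF = 0.849934, PV = 14.023907
  t = 4.0000: CF_t = 16.500000, DF = 0.830419, PV = 13.701912
  t = 4.5000: CF_t = 16.500000, DF = 0.811352, PV = 13.387310
  t = 5.0000: CF_t = 16.500000, DF = 0.792723, PV = 13.079932
  t = 5.5000: CF_t = 16.500000, DF = 0.774522, PV = 12.779611
  t = 6.0000: CF_t = 16.500000, DF = 0.756739, PV = 12.486185
  t = 6.5000: CF_t = 16.500000, DF = 0.739363, PV = 12.199497
  t = 7.0000: CF_t = 1016.500000, DF = 0.722387, PV = 734.306758
Price P = sum_t PV_t = 917.306875
First compute Macaulay numerator sum_t t * PV_t:
  t * PV_t at t = 0.5000: 8.060576
  t * PV_t at t = 1.0000: 15.751004
  t * PV_t at t = 1.5000: 23.084032
  t * PV_t at t = 2.0000: 30.072017
  t * PV_t at t = 2.5000: 36.726938
  t * PV_t at t = 3.0000: 43.060406
  t * PV_t at t = 3.5000: 49.083674
  t * PV_t at t = 4.0000: 54.807647
  t * PV_t at t = 4.5000: 60.242895
  t * PV_t at t = 5.0000: 65.399658
  t * PV_t at t = 5.5000: 70.287859
  t * PV_t at t = 6.0000: 74.917113
  t * PV_t at t = 6.5000: 79.296732
  t * PV_t at t = 7.0000: 5140.147304
Macaulay duration D = 5750.937855 / 917.306875 = 6.269372
Modified duration = D / (1 + y/m) = 6.269372 / (1 + 0.023500) = 6.125424

Answer: Modified duration = 6.1254


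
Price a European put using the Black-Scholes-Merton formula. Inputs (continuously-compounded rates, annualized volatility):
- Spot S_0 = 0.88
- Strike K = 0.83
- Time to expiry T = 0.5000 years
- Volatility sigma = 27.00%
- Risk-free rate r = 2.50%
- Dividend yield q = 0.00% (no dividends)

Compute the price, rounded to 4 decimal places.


d1 = (ln(S/K) + (r - q + 0.5*sigma^2) * T) / (sigma * sqrt(T)) = 0.46732534
d2 = d1 - sigma * sqrt(T) = 0.27640650
exp(-rT) = 0.98757780; exp(-qT) = 1.00000000
P = K * exp(-rT) * N(-d2) - S_0 * exp(-qT) * N(-d1)
N(-d1) = 0.32013357; N(-d2) = 0.39111793
P = 0.8300 * 0.98757780 * 0.39111793 - 0.8800 * 1.00000000 * 0.32013357 = 0.0389

Answer: Price = 0.0389


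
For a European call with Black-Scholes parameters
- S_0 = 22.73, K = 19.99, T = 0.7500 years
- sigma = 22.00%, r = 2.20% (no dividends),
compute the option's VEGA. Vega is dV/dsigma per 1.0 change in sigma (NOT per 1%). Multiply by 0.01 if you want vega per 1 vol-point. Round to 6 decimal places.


d1 = 0.8560713044; d2 = 0.6655457156
phi(d1) = 0.2765489132; exp(-qT) = 1.0000000000; exp(-rT) = 0.9836353794
Vega = S * exp(-qT) * phi(d1) * sqrt(T) = 22.7300 * 1.0000000000 * 0.2765489132 * 0.8660254038 = 5.443798

Answer: Vega = 5.443798


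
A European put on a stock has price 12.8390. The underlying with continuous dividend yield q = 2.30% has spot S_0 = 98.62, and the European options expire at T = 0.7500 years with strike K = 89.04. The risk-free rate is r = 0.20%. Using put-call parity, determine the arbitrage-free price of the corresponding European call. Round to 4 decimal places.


Put-call parity: C - P = S_0 * exp(-qT) - K * exp(-rT).
S_0 * exp(-qT) = 98.6200 * 0.98289793 = 96.93339380
K * exp(-rT) = 89.0400 * 0.99850112 = 88.90654012
C = P + S*exp(-qT) - K*exp(-rT)
C = 12.8390 + 96.93339380 - 88.90654012 = 20.8659

Answer: Call price = 20.8659


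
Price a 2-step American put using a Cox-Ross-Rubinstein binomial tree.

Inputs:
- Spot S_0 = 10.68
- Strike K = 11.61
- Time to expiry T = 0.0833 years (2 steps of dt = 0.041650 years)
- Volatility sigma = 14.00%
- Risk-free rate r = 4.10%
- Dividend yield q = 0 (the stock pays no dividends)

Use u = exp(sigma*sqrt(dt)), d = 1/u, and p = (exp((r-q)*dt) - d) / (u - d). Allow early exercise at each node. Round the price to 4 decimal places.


dt = T/N = 0.041650
u = exp(sigma*sqrt(dt)) = 1.028984; d = 1/u = 0.971833
p = (exp((r-q)*dt) - d) / (u - d) = 0.522763
Discount per step: exp(-r*dt) = 0.998294
Stock lattice S(k, i) with i counting down-moves:
  k=0: S(0,0) = 10.6800
  k=1: S(1,0) = 10.9895; S(1,1) = 10.3792
  k=2: S(2,0) = 11.3081; S(2,1) = 10.6800; S(2,2) = 10.0868
Terminal payoffs V(N, i) = max(K - S_T, 0):
  V(2,0) = 0.301935; V(2,1) = 0.930000; V(2,2) = 1.523181
Backward induction: V(k, i) = exp(-r*dt) * [p * V(k+1, i) + (1-p) * V(k+1, i+1)]; then take max(V_cont, immediate exercise) for American.
  V(1,0) = exp(-r*dt) * [p*0.301935 + (1-p)*0.930000] = 0.600645; exercise = 0.620454; V(1,0) = max -> 0.620454
  V(1,1) = exp(-r*dt) * [p*0.930000 + (1-p)*1.523181] = 1.211018; exercise = 1.230827; V(1,1) = max -> 1.230827
  V(0,0) = exp(-r*dt) * [p*0.620454 + (1-p)*1.230827] = 0.910191; exercise = 0.930000; V(0,0) = max -> 0.930000

Answer: Price = V(0,0) = 0.9300


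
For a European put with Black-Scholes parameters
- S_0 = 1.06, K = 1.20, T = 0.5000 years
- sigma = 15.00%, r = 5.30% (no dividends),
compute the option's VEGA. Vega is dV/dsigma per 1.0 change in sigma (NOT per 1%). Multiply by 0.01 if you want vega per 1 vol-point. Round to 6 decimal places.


d1 = -0.8667021834; d2 = -0.9727682006
phi(d1) = 0.2740280322; exp(-qT) = 1.0000000000; exp(-rT) = 0.9738480438
Vega = S * exp(-qT) * phi(d1) * sqrt(T) = 1.0600 * 1.0000000000 * 0.2740280322 * 0.7071067812 = 0.205393

Answer: Vega = 0.205393


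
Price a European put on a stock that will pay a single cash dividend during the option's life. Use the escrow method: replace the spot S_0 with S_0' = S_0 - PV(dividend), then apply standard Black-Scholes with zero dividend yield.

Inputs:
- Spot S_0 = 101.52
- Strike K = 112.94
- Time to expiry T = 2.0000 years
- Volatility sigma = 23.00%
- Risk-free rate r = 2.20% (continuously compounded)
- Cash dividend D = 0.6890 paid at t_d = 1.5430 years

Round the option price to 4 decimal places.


Answer: Price = 17.4099

Derivation:
PV(D) = D * exp(-r * t_d) = 0.6890 * 0.96662370 = 0.66600373
S_0' = S_0 - PV(D) = 101.5200 - 0.66600373 = 100.85399627
d1 = (ln(S_0'/K) + (r + sigma^2/2)*T) / (sigma*sqrt(T)) = -0.05005952
d2 = d1 - sigma*sqrt(T) = -0.37532864
exp(-rT) = 0.95695396
N(-d1) = 0.51996252; N(-d2) = 0.64629196
P = K * exp(-rT) * N(-d2) - S_0' * N(-d1) = 112.9400 * 0.95695396 * 0.64629196 - 100.85399627 * 0.51996252 = 17.4099


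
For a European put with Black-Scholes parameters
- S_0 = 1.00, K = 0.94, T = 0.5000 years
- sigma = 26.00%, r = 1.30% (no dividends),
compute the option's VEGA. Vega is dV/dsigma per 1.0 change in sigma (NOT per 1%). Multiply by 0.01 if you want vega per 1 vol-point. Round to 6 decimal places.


d1 = 0.4638370480; d2 = 0.2799892849
phi(d1) = 0.3582547560; exp(-qT) = 1.0000000000; exp(-rT) = 0.9935210793
Vega = S * exp(-qT) * phi(d1) * sqrt(T) = 1.0000 * 1.0000000000 * 0.3582547560 * 0.7071067812 = 0.253324

Answer: Vega = 0.253324


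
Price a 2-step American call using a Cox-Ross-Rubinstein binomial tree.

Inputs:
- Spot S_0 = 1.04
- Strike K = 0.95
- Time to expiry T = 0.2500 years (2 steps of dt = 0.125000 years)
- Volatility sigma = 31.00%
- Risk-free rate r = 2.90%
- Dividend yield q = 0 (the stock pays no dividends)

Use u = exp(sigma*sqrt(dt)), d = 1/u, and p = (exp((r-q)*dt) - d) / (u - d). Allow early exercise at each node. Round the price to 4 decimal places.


dt = T/N = 0.125000
u = exp(sigma*sqrt(dt)) = 1.115833; d = 1/u = 0.896191
p = (exp((r-q)*dt) - d) / (u - d) = 0.489161
Discount per step: exp(-r*dt) = 0.996382
Stock lattice S(k, i) with i counting down-moves:
  k=0: S(0,0) = 1.0400
  k=1: S(1,0) = 1.1605; S(1,1) = 0.9320
  k=2: S(2,0) = 1.2949; S(2,1) = 1.0400; S(2,2) = 0.8353
Terminal payoffs V(N, i) = max(S_T - K, 0):
  V(2,0) = 0.344887; V(2,1) = 0.090000; V(2,2) = 0.000000
Backward induction: V(k, i) = exp(-r*dt) * [p * V(k+1, i) + (1-p) * V(k+1, i+1)]; then take max(V_cont, immediate exercise) for American.
  V(1,0) = exp(-r*dt) * [p*0.344887 + (1-p)*0.090000] = 0.213904; exercise = 0.210467; V(1,0) = max -> 0.213904
  V(1,1) = exp(-r*dt) * [p*0.090000 + (1-p)*0.000000] = 0.043865; exercise = 0.000000; V(1,1) = max -> 0.043865
  V(0,0) = exp(-r*dt) * [p*0.213904 + (1-p)*0.043865] = 0.126582; exercise = 0.090000; V(0,0) = max -> 0.126582

Answer: Price = V(0,0) = 0.1266


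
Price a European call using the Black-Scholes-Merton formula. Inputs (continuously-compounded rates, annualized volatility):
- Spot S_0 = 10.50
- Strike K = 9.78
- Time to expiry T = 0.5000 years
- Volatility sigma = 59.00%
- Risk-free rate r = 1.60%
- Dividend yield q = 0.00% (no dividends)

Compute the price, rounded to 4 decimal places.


d1 = (ln(S/K) + (r - q + 0.5*sigma^2) * T) / (sigma * sqrt(T)) = 0.39804305
d2 = d1 - sigma * sqrt(T) = -0.01914995
exp(-rT) = 0.99203191; exp(-qT) = 1.00000000
C = S_0 * exp(-qT) * N(d1) - K * exp(-rT) * N(d2)
N(d1) = 0.65470077; N(d2) = 0.49236074
C = 10.5000 * 1.00000000 * 0.65470077 - 9.7800 * 0.99203191 * 0.49236074 = 2.0974

Answer: Price = 2.0974


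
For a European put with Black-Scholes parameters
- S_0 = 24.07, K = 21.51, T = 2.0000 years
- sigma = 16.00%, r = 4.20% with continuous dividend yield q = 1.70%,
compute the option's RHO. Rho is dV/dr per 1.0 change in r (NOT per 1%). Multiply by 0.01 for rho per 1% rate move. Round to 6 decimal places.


d1 = 0.8310639634; d2 = 0.6047897934
phi(d1) = 0.2824447878; exp(-qT) = 0.9665715046; exp(-rT) = 0.9194312561
N(-d2) = 0.2726593381
Rho = -K*T*exp(-rT)*N(-d2) = -21.5100 * 2.0000 * 0.9194312561 * 0.2726593381 = -10.784749

Answer: Rho = -10.784749


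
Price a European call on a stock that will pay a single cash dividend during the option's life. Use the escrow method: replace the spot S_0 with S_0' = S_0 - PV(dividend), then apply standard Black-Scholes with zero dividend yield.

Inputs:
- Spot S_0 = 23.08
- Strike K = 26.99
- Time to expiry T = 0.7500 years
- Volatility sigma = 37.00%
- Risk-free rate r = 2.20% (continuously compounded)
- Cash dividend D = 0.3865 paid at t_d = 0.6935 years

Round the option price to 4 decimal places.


Answer: Price = 1.5730

Derivation:
PV(D) = D * exp(-r * t_d) = 0.3865 * 0.98485880 = 0.38064793
S_0' = S_0 - PV(D) = 23.0800 - 0.38064793 = 22.69935207
d1 = (ln(S_0'/K) + (r + sigma^2/2)*T) / (sigma*sqrt(T)) = -0.32859827
d2 = d1 - sigma*sqrt(T) = -0.64902767
exp(-rT) = 0.98363538
N(d1) = 0.37122968; N(d2) = 0.25816025
C = S_0' * N(d1) - K * exp(-rT) * N(d2) = 22.69935207 * 0.37122968 - 26.9900 * 0.98363538 * 0.25816025 = 1.5730


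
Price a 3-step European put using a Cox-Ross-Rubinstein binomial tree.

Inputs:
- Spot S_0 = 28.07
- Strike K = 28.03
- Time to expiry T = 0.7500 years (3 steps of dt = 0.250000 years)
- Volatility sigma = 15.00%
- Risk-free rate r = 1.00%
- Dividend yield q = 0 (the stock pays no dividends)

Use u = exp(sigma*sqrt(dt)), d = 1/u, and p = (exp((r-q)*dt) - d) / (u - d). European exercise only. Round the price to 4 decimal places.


Answer: Price = V(0,0) = 1.4485

Derivation:
dt = T/N = 0.250000
u = exp(sigma*sqrt(dt)) = 1.077884; d = 1/u = 0.927743
p = (exp((r-q)*dt) - d) / (u - d) = 0.497931
Discount per step: exp(-r*dt) = 0.997503
Stock lattice S(k, i) with i counting down-moves:
  k=0: S(0,0) = 28.0700
  k=1: S(1,0) = 30.2562; S(1,1) = 26.0418
  k=2: S(2,0) = 32.6127; S(2,1) = 28.0700; S(2,2) = 24.1601
  k=3: S(3,0) = 35.1527; S(3,1) = 30.2562; S(3,2) = 26.0418; S(3,3) = 22.4144
Terminal payoffs V(N, i) = max(K - S_T, 0):
  V(3,0) = 0.000000; V(3,1) = 0.000000; V(3,2) = 1.988240; V(3,3) = 5.615650
Backward induction: V(k, i) = exp(-r*dt) * [p * V(k+1, i) + (1-p) * V(k+1, i+1)].
  V(2,0) = exp(-r*dt) * [p*0.000000 + (1-p)*0.000000] = 0.000000
  V(2,1) = exp(-r*dt) * [p*0.000000 + (1-p)*1.988240] = 0.995742
  V(2,2) = exp(-r*dt) * [p*1.988240 + (1-p)*5.615650] = 3.799940
  V(1,0) = exp(-r*dt) * [p*0.000000 + (1-p)*0.995742] = 0.498683
  V(1,1) = exp(-r*dt) * [p*0.995742 + (1-p)*3.799940] = 2.397642
  V(0,0) = exp(-r*dt) * [p*0.498683 + (1-p)*2.397642] = 1.448467


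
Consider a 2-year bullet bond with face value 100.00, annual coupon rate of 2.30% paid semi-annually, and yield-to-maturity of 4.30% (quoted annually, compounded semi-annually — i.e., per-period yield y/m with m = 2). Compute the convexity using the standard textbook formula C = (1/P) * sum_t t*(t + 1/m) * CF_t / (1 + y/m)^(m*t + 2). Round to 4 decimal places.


Answer: Convexity = 4.6814

Derivation:
Coupon per period c = face * coupon_rate / m = 1.150000
Periods per year m = 2; per-period yield y/m = 0.021500
Number of cashflows N = 4
Cashflows (t years, CF_t, discount factor 1/(1+y/m)^(m*t), PV):
  t = 0.5000: CF_t = 1.150000, DF = 0.978953, PV = 1.125795
  t = 1.0000: CF_t = 1.150000, DF = 0.958348, PV = 1.102100
  t = 1.5000: CF_t = 1.150000, DF = 0.938177, PV = 1.078904
  t = 2.0000: CF_t = 101.150000, DF = 0.918431, PV = 92.899292
Price P = sum_t PV_t = 96.206091
Convexity numerator sum_t t*(t + 1/m) * CF_t / (1+y/m)^(m*t + 2):
  t = 0.5000: term = 0.539452
  t = 1.0000: term = 1.584293
  t = 1.5000: term = 3.101896
  t = 2.0000: term = 445.149270
Convexity = (1/P) * sum = 450.374911 / 96.206091 = 4.681355


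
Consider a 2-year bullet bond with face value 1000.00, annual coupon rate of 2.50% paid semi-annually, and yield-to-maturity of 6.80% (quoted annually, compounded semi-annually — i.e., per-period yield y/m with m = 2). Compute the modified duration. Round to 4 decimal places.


Answer: Modified duration = 1.8970

Derivation:
Coupon per period c = face * coupon_rate / m = 12.500000
Periods per year m = 2; per-period yield y/m = 0.034000
Number of cashflows N = 4
Cashflows (t years, CF_t, discount factor 1/(1+y/m)^(m*t), PV):
  t = 0.5000: CF_t = 12.500000, DF = 0.967118, PV = 12.088975
  t = 1.0000: CF_t = 12.500000, DF = 0.935317, PV = 11.691465
  t = 1.5000: CF_t = 12.500000, DF = 0.904562, PV = 11.307026
  t = 2.0000: CF_t = 1012.500000, DF = 0.874818, PV = 885.753500
Price P = sum_t PV_t = 920.840966
First compute Macaulay numerator sum_t t * PV_t:
  t * PV_t at t = 0.5000: 6.044487
  t * PV_t at t = 1.0000: 11.691465
  t * PV_t at t = 1.5000: 16.960539
  t * PV_t at t = 2.0000: 1771.506999
Macaulay duration D = 1806.203491 / 920.840966 = 1.961472
Modified duration = D / (1 + y/m) = 1.961472 / (1 + 0.034000) = 1.896975


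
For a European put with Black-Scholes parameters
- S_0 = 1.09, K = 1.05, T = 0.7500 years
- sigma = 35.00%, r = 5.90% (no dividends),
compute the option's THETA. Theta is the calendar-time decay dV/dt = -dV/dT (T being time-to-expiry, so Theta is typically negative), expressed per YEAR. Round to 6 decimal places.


Answer: Theta = -0.053567

Derivation:
d1 = 0.4208884520; d2 = 0.1177795607
phi(d1) = 0.3651262562; exp(-qT) = 1.0000000000; exp(-rT) = 0.9567147489
Theta = -S*exp(-qT)*phi(d1)*sigma/(2*sqrt(T)) + r*K*exp(-rT)*N(-d2) - q*S*exp(-qT)*N(-d1)
N(-d1) = 0.3369182691; N(-d2) = 0.4531211625; sqrt(T) = 0.8660254038
Term 1 = -1.0900 * 1.0000000000 * 0.3651262562 * 0.3500 / (2 * 0.8660254038) = -0.0804223907
Term 2 = 0.0590 * 1.0500 * 0.9567147489 * 0.4531211625 = 0.0268558020
Term 3 = 0 (no dividend yield, q = 0)
Theta = -0.0804223907 + (0.0268558020) + (0.0000000000) = -0.053567


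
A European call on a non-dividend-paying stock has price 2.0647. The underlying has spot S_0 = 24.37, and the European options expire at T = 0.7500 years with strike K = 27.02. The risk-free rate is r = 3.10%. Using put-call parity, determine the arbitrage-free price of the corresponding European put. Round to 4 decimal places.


Put-call parity: C - P = S_0 * exp(-qT) - K * exp(-rT).
S_0 * exp(-qT) = 24.3700 * 1.00000000 = 24.37000000
K * exp(-rT) = 27.0200 * 0.97701820 = 26.39903173
P = C - S*exp(-qT) + K*exp(-rT)
P = 2.0647 - 24.37000000 + 26.39903173 = 4.0937

Answer: Put price = 4.0937


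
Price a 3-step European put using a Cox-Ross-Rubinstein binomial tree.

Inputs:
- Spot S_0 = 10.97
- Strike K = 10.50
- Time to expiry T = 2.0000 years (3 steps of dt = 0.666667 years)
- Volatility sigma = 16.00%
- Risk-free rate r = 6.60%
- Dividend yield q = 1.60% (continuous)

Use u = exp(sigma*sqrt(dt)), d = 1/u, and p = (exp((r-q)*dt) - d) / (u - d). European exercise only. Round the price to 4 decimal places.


Answer: Price = V(0,0) = 0.4002

Derivation:
dt = T/N = 0.666667
u = exp(sigma*sqrt(dt)) = 1.139557; d = 1/u = 0.877534
p = (exp((r-q)*dt) - d) / (u - d) = 0.596746
Discount per step: exp(-r*dt) = 0.956954
Stock lattice S(k, i) with i counting down-moves:
  k=0: S(0,0) = 10.9700
  k=1: S(1,0) = 12.5009; S(1,1) = 9.6265
  k=2: S(2,0) = 14.2455; S(2,1) = 10.9700; S(2,2) = 8.4476
  k=3: S(3,0) = 16.2336; S(3,1) = 12.5009; S(3,2) = 9.6265; S(3,3) = 7.4131
Terminal payoffs V(N, i) = max(K - S_T, 0):
  V(3,0) = 0.000000; V(3,1) = 0.000000; V(3,2) = 0.873451; V(3,3) = 3.086921
Backward induction: V(k, i) = exp(-r*dt) * [p * V(k+1, i) + (1-p) * V(k+1, i+1)].
  V(2,0) = exp(-r*dt) * [p*0.000000 + (1-p)*0.000000] = 0.000000
  V(2,1) = exp(-r*dt) * [p*0.000000 + (1-p)*0.873451] = 0.337061
  V(2,2) = exp(-r*dt) * [p*0.873451 + (1-p)*3.086921] = 1.690020
  V(1,0) = exp(-r*dt) * [p*0.000000 + (1-p)*0.337061] = 0.130070
  V(1,1) = exp(-r*dt) * [p*0.337061 + (1-p)*1.690020] = 0.844653
  V(0,0) = exp(-r*dt) * [p*0.130070 + (1-p)*0.844653] = 0.400225


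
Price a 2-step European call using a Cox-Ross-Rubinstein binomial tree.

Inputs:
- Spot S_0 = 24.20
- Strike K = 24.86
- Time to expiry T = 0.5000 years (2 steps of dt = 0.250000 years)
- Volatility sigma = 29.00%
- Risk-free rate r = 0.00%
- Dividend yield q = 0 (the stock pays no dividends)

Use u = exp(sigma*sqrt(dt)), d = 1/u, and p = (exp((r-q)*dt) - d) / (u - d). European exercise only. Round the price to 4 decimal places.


Answer: Price = V(0,0) = 1.6095

Derivation:
dt = T/N = 0.250000
u = exp(sigma*sqrt(dt)) = 1.156040; d = 1/u = 0.865022
p = (exp((r-q)*dt) - d) / (u - d) = 0.463813
Discount per step: exp(-r*dt) = 1.000000
Stock lattice S(k, i) with i counting down-moves:
  k=0: S(0,0) = 24.2000
  k=1: S(1,0) = 27.9762; S(1,1) = 20.9335
  k=2: S(2,0) = 32.3415; S(2,1) = 24.2000; S(2,2) = 18.1080
Terminal payoffs V(N, i) = max(S_T - K, 0):
  V(2,0) = 7.481545; V(2,1) = 0.000000; V(2,2) = 0.000000
Backward induction: V(k, i) = exp(-r*dt) * [p * V(k+1, i) + (1-p) * V(k+1, i+1)].
  V(1,0) = exp(-r*dt) * [p*7.481545 + (1-p)*0.000000] = 3.470041
  V(1,1) = exp(-r*dt) * [p*0.000000 + (1-p)*0.000000] = 0.000000
  V(0,0) = exp(-r*dt) * [p*3.470041 + (1-p)*0.000000] = 1.609451


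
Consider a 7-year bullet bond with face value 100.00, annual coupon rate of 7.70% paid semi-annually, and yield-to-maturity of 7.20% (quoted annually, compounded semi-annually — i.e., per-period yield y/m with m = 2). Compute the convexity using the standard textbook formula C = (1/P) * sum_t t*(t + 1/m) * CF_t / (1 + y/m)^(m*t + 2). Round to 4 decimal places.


Answer: Convexity = 35.7474

Derivation:
Coupon per period c = face * coupon_rate / m = 3.850000
Periods per year m = 2; per-period yield y/m = 0.036000
Number of cashflows N = 14
Cashflows (t years, CF_t, discount factor 1/(1+y/m)^(m*t), PV):
  t = 0.5000: CF_t = 3.850000, DF = 0.965251, PV = 3.716216
  t = 1.0000: CF_t = 3.850000, DF = 0.931709, PV = 3.587081
  t = 1.5000: CF_t = 3.850000, DF = 0.899333, PV = 3.462434
  t = 2.0000: CF_t = 3.850000, DF = 0.868082, PV = 3.342117
  t = 2.5000: CF_t = 3.850000, DF = 0.837917, PV = 3.225982
  t = 3.0000: CF_t = 3.850000, DF = 0.808801, PV = 3.113882
  t = 3.5000: CF_t = 3.850000, DF = 0.780696, PV = 3.005678
  t = 4.0000: CF_t = 3.850000, DF = 0.753567, PV = 2.901234
  t = 4.5000: CF_t = 3.850000, DF = 0.727381, PV = 2.800418
  t = 5.0000: CF_t = 3.850000, DF = 0.702106, PV = 2.703107
  t = 5.5000: CF_t = 3.850000, DF = 0.677708, PV = 2.609176
  t = 6.0000: CF_t = 3.850000, DF = 0.654158, PV = 2.518510
  t = 6.5000: CF_t = 3.850000, DF = 0.631427, PV = 2.430994
  t = 7.0000: CF_t = 103.850000, DF = 0.609486, PV = 63.295076
Price P = sum_t PV_t = 102.711906
Convexity numerator sum_t t*(t + 1/m) * CF_t / (1+y/m)^(m*t + 2):
  t = 0.5000: term = 1.731217
  t = 1.0000: term = 5.013176
  t = 1.5000: term = 9.677946
  t = 2.0000: term = 15.569412
  t = 2.5000: term = 22.542584
  t = 3.0000: term = 30.462952
  t = 3.5000: term = 39.205858
  t = 4.0000: term = 48.655919
  t = 4.5000: term = 58.706466
  t = 5.0000: term = 69.259023
  t = 5.5000: term = 80.222806
  t = 6.0000: term = 91.514258
  t = 6.5000: term = 103.056596
  t = 7.0000: term = 3096.062490
Convexity = (1/P) * sum = 3671.680703 / 102.711906 = 35.747372


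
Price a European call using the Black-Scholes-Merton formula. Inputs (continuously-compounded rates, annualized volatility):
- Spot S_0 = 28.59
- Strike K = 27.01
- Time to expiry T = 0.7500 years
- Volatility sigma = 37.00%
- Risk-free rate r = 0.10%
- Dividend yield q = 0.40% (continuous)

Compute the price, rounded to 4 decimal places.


d1 = (ln(S/K) + (r - q + 0.5*sigma^2) * T) / (sigma * sqrt(T)) = 0.33061055
d2 = d1 - sigma * sqrt(T) = 0.01018115
exp(-rT) = 0.99925028; exp(-qT) = 0.99700450
C = S_0 * exp(-qT) * N(d1) - K * exp(-rT) * N(d2)
N(d1) = 0.62953066; N(d2) = 0.50406162
C = 28.5900 * 0.99700450 * 0.62953066 - 27.0100 * 0.99925028 * 0.50406162 = 4.3399

Answer: Price = 4.3399


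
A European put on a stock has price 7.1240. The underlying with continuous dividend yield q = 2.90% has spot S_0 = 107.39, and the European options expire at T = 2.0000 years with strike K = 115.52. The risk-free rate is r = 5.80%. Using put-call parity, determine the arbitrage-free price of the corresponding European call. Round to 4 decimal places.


Answer: Call price = 5.5949

Derivation:
Put-call parity: C - P = S_0 * exp(-qT) - K * exp(-rT).
S_0 * exp(-qT) = 107.3900 * 0.94364995 = 101.33856786
K * exp(-rT) = 115.5200 * 0.89047522 = 102.86769780
C = P + S*exp(-qT) - K*exp(-rT)
C = 7.1240 + 101.33856786 - 102.86769780 = 5.5949


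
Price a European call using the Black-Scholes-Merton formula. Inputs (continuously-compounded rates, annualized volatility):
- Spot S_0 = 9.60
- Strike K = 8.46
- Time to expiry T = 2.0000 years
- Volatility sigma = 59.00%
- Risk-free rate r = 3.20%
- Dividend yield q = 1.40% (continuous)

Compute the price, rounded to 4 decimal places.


d1 = (ln(S/K) + (r - q + 0.5*sigma^2) * T) / (sigma * sqrt(T)) = 0.61184383
d2 = d1 - sigma * sqrt(T) = -0.22254217
exp(-rT) = 0.93800500; exp(-qT) = 0.97238837
C = S_0 * exp(-qT) * N(d1) - K * exp(-rT) * N(d2)
N(d1) = 0.72967946; N(d2) = 0.41194592
C = 9.6000 * 0.97238837 * 0.72967946 - 8.4600 * 0.93800500 * 0.41194592 = 3.5425

Answer: Price = 3.5425


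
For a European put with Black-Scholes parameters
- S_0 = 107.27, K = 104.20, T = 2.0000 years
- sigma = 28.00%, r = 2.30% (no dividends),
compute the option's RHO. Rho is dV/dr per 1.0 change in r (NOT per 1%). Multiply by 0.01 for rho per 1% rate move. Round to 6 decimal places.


d1 = 0.3874866654; d2 = -0.0084931321
phi(d1) = 0.3700891001; exp(-qT) = 1.0000000000; exp(-rT) = 0.9550419622
N(-d2) = 0.5033882287
Rho = -K*T*exp(-rT)*N(-d2) = -104.2000 * 2.0000 * 0.9550419622 * 0.5033882287 = -100.189734

Answer: Rho = -100.189734


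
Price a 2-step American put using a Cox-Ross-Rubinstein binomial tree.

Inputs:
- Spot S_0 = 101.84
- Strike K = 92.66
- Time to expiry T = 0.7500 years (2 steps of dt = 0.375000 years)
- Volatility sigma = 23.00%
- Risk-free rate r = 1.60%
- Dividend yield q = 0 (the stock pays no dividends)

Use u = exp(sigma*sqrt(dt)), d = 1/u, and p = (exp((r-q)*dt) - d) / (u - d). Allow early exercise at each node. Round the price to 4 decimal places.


Answer: Price = V(0,0) = 4.1277

Derivation:
dt = T/N = 0.375000
u = exp(sigma*sqrt(dt)) = 1.151247; d = 1/u = 0.868623
p = (exp((r-q)*dt) - d) / (u - d) = 0.486140
Discount per step: exp(-r*dt) = 0.994018
Stock lattice S(k, i) with i counting down-moves:
  k=0: S(0,0) = 101.8400
  k=1: S(1,0) = 117.2430; S(1,1) = 88.4606
  k=2: S(2,0) = 134.9756; S(2,1) = 101.8400; S(2,2) = 76.8389
Terminal payoffs V(N, i) = max(K - S_T, 0):
  V(2,0) = 0.000000; V(2,1) = 0.000000; V(2,2) = 15.821053
Backward induction: V(k, i) = exp(-r*dt) * [p * V(k+1, i) + (1-p) * V(k+1, i+1)]; then take max(V_cont, immediate exercise) for American.
  V(1,0) = exp(-r*dt) * [p*0.000000 + (1-p)*0.000000] = 0.000000; exercise = 0.000000; V(1,0) = max -> 0.000000
  V(1,1) = exp(-r*dt) * [p*0.000000 + (1-p)*15.821053] = 8.081171; exercise = 4.199397; V(1,1) = max -> 8.081171
  V(0,0) = exp(-r*dt) * [p*0.000000 + (1-p)*8.081171] = 4.127749; exercise = 0.000000; V(0,0) = max -> 4.127749
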